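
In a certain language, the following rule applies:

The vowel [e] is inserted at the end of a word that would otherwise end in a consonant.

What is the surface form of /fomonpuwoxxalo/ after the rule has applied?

No segment of /fomonpuwoxxalo/ meets the structural description of the rule, so the form surfaces unchanged.

fomonpuwoxxalo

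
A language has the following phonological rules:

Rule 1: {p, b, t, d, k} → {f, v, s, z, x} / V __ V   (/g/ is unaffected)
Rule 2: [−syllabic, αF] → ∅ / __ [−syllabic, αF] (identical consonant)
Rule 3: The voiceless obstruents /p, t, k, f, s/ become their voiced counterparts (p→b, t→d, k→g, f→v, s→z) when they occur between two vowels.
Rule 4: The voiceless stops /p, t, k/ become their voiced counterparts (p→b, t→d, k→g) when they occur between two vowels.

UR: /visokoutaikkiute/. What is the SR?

vizoxouzaigiuze

Rule 1 (intervocalic spirantization): /k/ is a stop between vowels /o/ and /o/, so it spirantizes to the fricative [x]. /t/ is a stop between vowels /u/ and /a/, so it spirantizes to the fricative [s]. /t/ is a stop between vowels /u/ and /e/, so it spirantizes to the fricative [s]. /visokoutaikkiute/ → visoxousaikkiuse.
Rule 2 (degemination): /kk/ is a geminate; the first /k/ deletes. /visoxousaikkiuse/ → visoxousaikiuse.
Rule 3 (intervocalic voicing): /s/ is a voiceless obstruent between vowels /i/ and /o/, so it voices to [z]. /s/ is a voiceless obstruent between vowels /u/ and /a/, so it voices to [z]. /k/ is a voiceless obstruent between vowels /i/ and /i/, so it voices to [g]. /s/ is a voiceless obstruent between vowels /u/ and /e/, so it voices to [z]. /visoxousaikiuse/ → vizoxouzaigiuze.
Rule 4 (intervocalic voicing): no segment meets the environment; /vizoxouzaigiuze/ is unchanged.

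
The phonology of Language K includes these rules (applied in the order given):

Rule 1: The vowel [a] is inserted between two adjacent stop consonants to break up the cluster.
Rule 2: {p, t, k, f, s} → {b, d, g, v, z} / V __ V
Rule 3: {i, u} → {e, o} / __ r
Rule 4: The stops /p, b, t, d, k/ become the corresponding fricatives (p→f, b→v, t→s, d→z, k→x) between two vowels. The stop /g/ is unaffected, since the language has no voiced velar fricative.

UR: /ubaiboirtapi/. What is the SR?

uvaivoertavi

Rule 1 (stop-cluster a-epenthesis): no segment meets the environment; /ubaiboirtapi/ is unchanged.
Rule 2 (intervocalic voicing): /p/ is a voiceless obstruent between vowels /a/ and /i/, so it voices to [b]. /ubaiboirtapi/ → ubaiboirtabi.
Rule 3 (pre-rhotic lowering): /i/ is a high vowel immediately before /r/, so it lowers to [e]. /ubaiboirtabi/ → ubaiboertabi.
Rule 4 (intervocalic spirantization): /b/ is a stop between vowels /u/ and /a/, so it spirantizes to the fricative [v]. /b/ is a stop between vowels /i/ and /o/, so it spirantizes to the fricative [v]. /b/ is a stop between vowels /a/ and /i/, so it spirantizes to the fricative [v]. /ubaiboertabi/ → uvaivoertavi.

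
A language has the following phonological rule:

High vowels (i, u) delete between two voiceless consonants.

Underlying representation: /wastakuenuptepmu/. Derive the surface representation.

No segment of /wastakuenuptepmu/ meets the structural description of the rule, so the form surfaces unchanged.

wastakuenuptepmu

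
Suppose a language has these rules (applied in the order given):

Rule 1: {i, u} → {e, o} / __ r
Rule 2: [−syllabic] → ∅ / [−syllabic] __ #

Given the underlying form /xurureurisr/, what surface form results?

Rule 1 (pre-rhotic lowering): /u/ is a high vowel immediately before /r/, so it lowers to [o]. /u/ is a high vowel immediately before /r/, so it lowers to [o]. /u/ is a high vowel immediately before /r/, so it lowers to [o]. /xurureurisr/ → xororeorisr.
Rule 2 (final cluster simplification): /r/ is the second consonant of a word-final cluster /sr/, so it deletes. /xororeorisr/ → xororeoris.

xororeoris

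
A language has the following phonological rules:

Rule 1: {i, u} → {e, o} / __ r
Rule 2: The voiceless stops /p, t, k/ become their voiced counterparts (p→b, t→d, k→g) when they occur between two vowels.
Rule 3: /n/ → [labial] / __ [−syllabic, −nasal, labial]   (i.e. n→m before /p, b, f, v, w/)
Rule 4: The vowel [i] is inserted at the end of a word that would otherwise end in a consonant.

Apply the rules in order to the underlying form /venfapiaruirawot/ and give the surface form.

vemfabiaruerawoti

Rule 1 (pre-rhotic lowering): /i/ is a high vowel immediately before /r/, so it lowers to [e]. /venfapiaruirawot/ → venfapiaruerawot.
Rule 2 (intervocalic voicing): /p/ is a voiceless stop between vowels /a/ and /i/, so it voices to [b]. /venfapiaruerawot/ → venfabiaruerawot.
Rule 3 (nasal place assimilation): /n/ precedes the labial consonant /f/, so it assimilates in place to [m]. /venfabiaruerawot/ → vemfabiaruerawot.
Rule 4 (final i-epenthesis): the form ends in the consonant /t/, so [i] is inserted word-finally. /vemfabiaruerawot/ → vemfabiaruerawoti.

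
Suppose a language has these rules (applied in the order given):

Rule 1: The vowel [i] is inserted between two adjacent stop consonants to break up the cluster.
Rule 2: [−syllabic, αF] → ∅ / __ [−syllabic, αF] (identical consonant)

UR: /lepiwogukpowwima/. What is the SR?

lepiwogukipowima

Rule 1 (stop-cluster i-epenthesis): /k/ and /p/ form a stop–stop cluster, so [i] is inserted between them. /lepiwogukpowwima/ → lepiwogukipowwima.
Rule 2 (degemination): /ww/ is a geminate; the first /w/ deletes. /lepiwogukipowwima/ → lepiwogukipowima.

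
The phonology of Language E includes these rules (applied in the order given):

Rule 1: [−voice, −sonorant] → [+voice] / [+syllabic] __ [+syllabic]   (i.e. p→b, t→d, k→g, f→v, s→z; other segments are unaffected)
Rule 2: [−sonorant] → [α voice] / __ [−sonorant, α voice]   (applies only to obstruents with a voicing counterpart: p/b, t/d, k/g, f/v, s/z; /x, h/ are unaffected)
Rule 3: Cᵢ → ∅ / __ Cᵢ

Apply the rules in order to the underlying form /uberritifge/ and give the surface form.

Rule 1 (intervocalic voicing): /t/ is a voiceless obstruent between vowels /i/ and /i/, so it voices to [d]. /uberritifge/ → uberridifge.
Rule 2 (regressive voicing assimilation): /f/ precedes the voiced obstruent /g/, so it voices to [v] by assimilation. /uberridifge/ → uberridivge.
Rule 3 (degemination): /rr/ is a geminate; the first /r/ deletes. /uberridivge/ → uberidivge.

uberidivge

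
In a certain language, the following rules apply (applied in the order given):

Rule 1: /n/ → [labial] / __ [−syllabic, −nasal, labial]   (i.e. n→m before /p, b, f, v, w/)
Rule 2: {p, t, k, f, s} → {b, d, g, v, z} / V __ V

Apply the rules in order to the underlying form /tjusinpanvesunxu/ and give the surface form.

Rule 1 (nasal place assimilation): /n/ precedes the labial consonant /p/, so it assimilates in place to [m]. /n/ precedes the labial consonant /v/, so it assimilates in place to [m]. /tjusinpanvesunxu/ → tjusimpamvesunxu.
Rule 2 (intervocalic voicing): /s/ is a voiceless obstruent between vowels /u/ and /i/, so it voices to [z]. /s/ is a voiceless obstruent between vowels /e/ and /u/, so it voices to [z]. /tjusimpamvesunxu/ → tjuzimpamvezunxu.

tjuzimpamvezunxu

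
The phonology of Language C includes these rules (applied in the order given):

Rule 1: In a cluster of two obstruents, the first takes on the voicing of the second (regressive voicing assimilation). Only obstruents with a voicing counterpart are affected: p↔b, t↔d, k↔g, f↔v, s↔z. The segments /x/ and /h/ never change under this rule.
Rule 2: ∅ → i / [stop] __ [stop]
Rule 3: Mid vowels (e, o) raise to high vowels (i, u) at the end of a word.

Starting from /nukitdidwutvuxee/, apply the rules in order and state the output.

Rule 1 (regressive voicing assimilation): /t/ precedes the voiced obstruent /d/, so it voices to [d] by assimilation. /t/ precedes the voiced obstruent /v/, so it voices to [d] by assimilation. /nukitdidwutvuxee/ → nukiddidwudvuxee.
Rule 2 (stop-cluster i-epenthesis): /d/ and /d/ form a stop–stop cluster, so [i] is inserted between them. /nukiddidwudvuxee/ → nukidididwudvuxee.
Rule 3 (final vowel raising): /e/ is a mid vowel in word-final position, so it raises to [i]. /nukidididwudvuxee/ → nukidididwudvuxei.

nukidididwudvuxei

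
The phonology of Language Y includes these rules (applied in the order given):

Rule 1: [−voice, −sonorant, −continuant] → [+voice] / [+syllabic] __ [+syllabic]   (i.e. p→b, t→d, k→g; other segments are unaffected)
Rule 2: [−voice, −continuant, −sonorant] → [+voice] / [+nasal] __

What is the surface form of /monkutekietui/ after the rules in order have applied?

Rule 1 (intervocalic voicing): /t/ is a voiceless stop between vowels /u/ and /e/, so it voices to [d]. /k/ is a voiceless stop between vowels /e/ and /i/, so it voices to [g]. /t/ is a voiceless stop between vowels /e/ and /u/, so it voices to [d]. /monkutekietui/ → monkudegiedui.
Rule 2 (post-nasal voicing): /k/ is a voiceless stop immediately after the nasal /n/, so it voices to [g]. /monkudegiedui/ → mongudegiedui.

mongudegiedui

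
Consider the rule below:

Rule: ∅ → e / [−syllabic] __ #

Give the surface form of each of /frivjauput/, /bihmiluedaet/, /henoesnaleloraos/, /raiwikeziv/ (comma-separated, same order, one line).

/frivjauput/: the form ends in the consonant /t/, so [e] is inserted word-finally. → [frivjaupute].
/bihmiluedaet/: the form ends in the consonant /t/, so [e] is inserted word-finally. → [bihmiluedaete].
/henoesnaleloraos/: the form ends in the consonant /s/, so [e] is inserted word-finally. → [henoesnaleloraose].
/raiwikeziv/: the form ends in the consonant /v/, so [e] is inserted word-finally. → [raiwikezive].

frivjaupute, bihmiluedaete, henoesnaleloraose, raiwikezive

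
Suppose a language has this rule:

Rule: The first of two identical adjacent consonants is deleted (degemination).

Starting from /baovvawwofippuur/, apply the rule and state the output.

baovawofipuur

/vv/ is a geminate; the first /v/ deletes.
/ww/ is a geminate; the first /w/ deletes.
/pp/ is a geminate; the first /p/ deletes.
The other instances of /b/, /v/, /w/, /f/, /p/, /r/ do not occur in the required environment and remain unchanged.
Surface form: [baovawofipuur].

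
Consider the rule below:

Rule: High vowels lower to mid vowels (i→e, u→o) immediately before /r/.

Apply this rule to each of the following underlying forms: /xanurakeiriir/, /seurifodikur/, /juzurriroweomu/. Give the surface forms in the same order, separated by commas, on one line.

xanorakeerier, seorifodikor, juzorreroweomu

/xanurakeiriir/: /u/ is a high vowel immediately before /r/, so it lowers to [o]. /i/ is a high vowel immediately before /r/, so it lowers to [e]. /i/ is a high vowel immediately before /r/, so it lowers to [e]. → [xanorakeerier].
/seurifodikur/: /u/ is a high vowel immediately before /r/, so it lowers to [o]. /u/ is a high vowel immediately before /r/, so it lowers to [o]. → [seorifodikor].
/juzurriroweomu/: /u/ is a high vowel immediately before /r/, so it lowers to [o]. /i/ is a high vowel immediately before /r/, so it lowers to [e]. → [juzorreroweomu].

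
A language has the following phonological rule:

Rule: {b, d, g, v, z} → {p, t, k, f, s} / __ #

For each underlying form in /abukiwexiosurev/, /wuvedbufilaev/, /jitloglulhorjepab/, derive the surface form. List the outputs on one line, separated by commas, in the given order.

/abukiwexiosurev/: /v/ is a voiced obstruent in word-final position, so it devoices to [f]. → [abukiwexiosuref].
/wuvedbufilaev/: /v/ is a voiced obstruent in word-final position, so it devoices to [f]. → [wuvedbufilaef].
/jitloglulhorjepab/: /b/ is a voiced obstruent in word-final position, so it devoices to [p]. → [jitloglulhorjepap].

abukiwexiosuref, wuvedbufilaef, jitloglulhorjepap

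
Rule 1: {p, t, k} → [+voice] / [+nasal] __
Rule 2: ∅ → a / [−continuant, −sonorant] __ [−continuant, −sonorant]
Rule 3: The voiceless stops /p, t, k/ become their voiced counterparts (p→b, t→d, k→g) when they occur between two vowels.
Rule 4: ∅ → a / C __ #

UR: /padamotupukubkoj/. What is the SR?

padamodubugubagoja

Rule 1 (post-nasal voicing): no segment meets the environment; /padamotupukubkoj/ is unchanged.
Rule 2 (stop-cluster a-epenthesis): /b/ and /k/ form a stop–stop cluster, so [a] is inserted between them. /padamotupukubkoj/ → padamotupukubakoj.
Rule 3 (intervocalic voicing): /t/ is a voiceless stop between vowels /o/ and /u/, so it voices to [d]. /p/ is a voiceless stop between vowels /u/ and /u/, so it voices to [b]. /k/ is a voiceless stop between vowels /u/ and /u/, so it voices to [g]. /k/ is a voiceless stop between vowels /a/ and /o/, so it voices to [g]. /padamotupukubakoj/ → padamodubugubagoj.
Rule 4 (final a-epenthesis): the form ends in the consonant /j/, so [a] is inserted word-finally. /padamodubugubagoj/ → padamodubugubagoja.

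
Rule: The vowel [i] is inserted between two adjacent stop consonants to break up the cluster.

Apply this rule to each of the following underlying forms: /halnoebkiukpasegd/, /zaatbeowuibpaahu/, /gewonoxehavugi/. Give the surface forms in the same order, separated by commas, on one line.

/halnoebkiukpasegd/: /b/ and /k/ form a stop–stop cluster, so [i] is inserted between them. /k/ and /p/ form a stop–stop cluster, so [i] is inserted between them. /g/ and /d/ form a stop–stop cluster, so [i] is inserted between them. → [halnoebikiukipasegid].
/zaatbeowuibpaahu/: /t/ and /b/ form a stop–stop cluster, so [i] is inserted between them. /b/ and /p/ form a stop–stop cluster, so [i] is inserted between them. → [zaatibeowuibipaahu].
/gewonoxehavugi/: the rule's environment is not met; surfaces unchanged as [gewonoxehavugi].

halnoebikiukipasegid, zaatibeowuibipaahu, gewonoxehavugi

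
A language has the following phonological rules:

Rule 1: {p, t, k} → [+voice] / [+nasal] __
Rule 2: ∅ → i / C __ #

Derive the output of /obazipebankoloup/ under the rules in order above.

Rule 1 (post-nasal voicing): /k/ is a voiceless stop immediately after the nasal /n/, so it voices to [g]. /obazipebankoloup/ → obazipebangoloup.
Rule 2 (final i-epenthesis): the form ends in the consonant /p/, so [i] is inserted word-finally. /obazipebangoloup/ → obazipebangoloupi.

obazipebangoloupi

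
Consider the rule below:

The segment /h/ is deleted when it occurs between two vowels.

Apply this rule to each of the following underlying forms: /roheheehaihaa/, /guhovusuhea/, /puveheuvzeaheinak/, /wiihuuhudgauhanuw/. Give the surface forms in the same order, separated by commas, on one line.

/roheheehaihaa/: /h/ occurs between vowels /o/ and /e/, so it deletes. /h/ occurs between vowels /e/ and /e/, so it deletes. /h/ occurs between vowels /e/ and /a/, so it deletes. /h/ occurs between vowels /i/ and /a/, so it deletes. → [roeeeaiaa].
/guhovusuhea/: /h/ occurs between vowels /u/ and /o/, so it deletes. /h/ occurs between vowels /u/ and /e/, so it deletes. → [guovusuea].
/puveheuvzeaheinak/: /h/ occurs between vowels /e/ and /e/, so it deletes. /h/ occurs between vowels /a/ and /e/, so it deletes. → [puveeuvzeaeinak].
/wiihuuhudgauhanuw/: /h/ occurs between vowels /i/ and /u/, so it deletes. /h/ occurs between vowels /u/ and /u/, so it deletes. /h/ occurs between vowels /u/ and /a/, so it deletes. → [wiiuuudgauanuw].

roeeeaiaa, guovusuea, puveeuvzeaeinak, wiiuuudgauanuw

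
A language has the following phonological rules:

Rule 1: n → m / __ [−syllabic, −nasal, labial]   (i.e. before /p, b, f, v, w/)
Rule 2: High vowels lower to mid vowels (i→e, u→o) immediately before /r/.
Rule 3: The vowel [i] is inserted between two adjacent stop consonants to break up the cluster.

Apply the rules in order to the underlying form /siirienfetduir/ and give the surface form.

sieriemfetiduer

Rule 1 (nasal place assimilation): /n/ precedes the labial consonant /f/, so it assimilates in place to [m]. /siirienfetduir/ → siiriemfetduir.
Rule 2 (pre-rhotic lowering): /i/ is a high vowel immediately before /r/, so it lowers to [e]. /i/ is a high vowel immediately before /r/, so it lowers to [e]. /siiriemfetduir/ → sieriemfetduer.
Rule 3 (stop-cluster i-epenthesis): /t/ and /d/ form a stop–stop cluster, so [i] is inserted between them. /sieriemfetduer/ → sieriemfetiduer.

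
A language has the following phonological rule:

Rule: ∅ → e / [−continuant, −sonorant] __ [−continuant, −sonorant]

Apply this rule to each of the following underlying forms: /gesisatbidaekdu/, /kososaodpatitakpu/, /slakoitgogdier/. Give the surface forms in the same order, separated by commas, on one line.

gesisatebidaekedu, kososaodepatitakepu, slakoitegogedier

/gesisatbidaekdu/: /t/ and /b/ form a stop–stop cluster, so [e] is inserted between them. /k/ and /d/ form a stop–stop cluster, so [e] is inserted between them. → [gesisatebidaekedu].
/kososaodpatitakpu/: /d/ and /p/ form a stop–stop cluster, so [e] is inserted between them. /k/ and /p/ form a stop–stop cluster, so [e] is inserted between them. → [kososaodepatitakepu].
/slakoitgogdier/: /t/ and /g/ form a stop–stop cluster, so [e] is inserted between them. /g/ and /d/ form a stop–stop cluster, so [e] is inserted between them. → [slakoitegogedier].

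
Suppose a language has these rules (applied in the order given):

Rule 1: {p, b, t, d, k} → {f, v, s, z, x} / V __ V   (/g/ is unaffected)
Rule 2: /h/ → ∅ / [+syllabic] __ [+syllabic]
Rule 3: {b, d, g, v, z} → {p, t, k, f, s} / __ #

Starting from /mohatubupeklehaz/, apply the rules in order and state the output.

moasuvufekleas

Rule 1 (intervocalic spirantization): /t/ is a stop between vowels /a/ and /u/, so it spirantizes to the fricative [s]. /b/ is a stop between vowels /u/ and /u/, so it spirantizes to the fricative [v]. /p/ is a stop between vowels /u/ and /e/, so it spirantizes to the fricative [f]. /mohatubupeklehaz/ → mohasuvufeklehaz.
Rule 2 (intervocalic h-deletion): /h/ occurs between vowels /o/ and /a/, so it deletes. /h/ occurs between vowels /e/ and /a/, so it deletes. /mohasuvufeklehaz/ → moasuvufekleaz.
Rule 3 (final devoicing): /z/ is a voiced obstruent in word-final position, so it devoices to [s]. /moasuvufekleaz/ → moasuvufekleas.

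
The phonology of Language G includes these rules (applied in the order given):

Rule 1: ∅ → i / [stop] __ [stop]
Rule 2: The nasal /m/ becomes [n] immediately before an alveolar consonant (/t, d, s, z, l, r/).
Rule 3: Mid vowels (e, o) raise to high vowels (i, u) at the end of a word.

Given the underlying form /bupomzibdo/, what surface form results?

Rule 1 (stop-cluster i-epenthesis): /b/ and /d/ form a stop–stop cluster, so [i] is inserted between them. /bupomzibdo/ → bupomzibido.
Rule 2 (nasal place assimilation): /m/ precedes the alveolar consonant /z/, so it assimilates in place to [n]. /bupomzibido/ → buponzibido.
Rule 3 (final vowel raising): /o/ is a mid vowel in word-final position, so it raises to [u]. /buponzibido/ → buponzibidu.

buponzibidu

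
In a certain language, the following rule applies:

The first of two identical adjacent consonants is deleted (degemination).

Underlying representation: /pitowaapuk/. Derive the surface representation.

No segment of /pitowaapuk/ meets the structural description of the rule, so the form surfaces unchanged.

pitowaapuk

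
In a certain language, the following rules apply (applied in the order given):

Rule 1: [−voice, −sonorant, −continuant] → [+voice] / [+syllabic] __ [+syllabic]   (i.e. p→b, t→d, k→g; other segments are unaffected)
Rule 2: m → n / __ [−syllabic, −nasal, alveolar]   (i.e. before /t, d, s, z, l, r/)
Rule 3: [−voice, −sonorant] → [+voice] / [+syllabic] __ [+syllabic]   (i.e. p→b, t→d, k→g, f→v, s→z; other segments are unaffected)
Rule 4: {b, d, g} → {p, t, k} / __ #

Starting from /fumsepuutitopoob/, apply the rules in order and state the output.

funsebuudidoboop

Rule 1 (intervocalic voicing): /p/ is a voiceless stop between vowels /e/ and /u/, so it voices to [b]. /t/ is a voiceless stop between vowels /u/ and /i/, so it voices to [d]. /t/ is a voiceless stop between vowels /i/ and /o/, so it voices to [d]. /p/ is a voiceless stop between vowels /o/ and /o/, so it voices to [b]. /fumsepuutitopoob/ → fumsebuudidoboob.
Rule 2 (nasal place assimilation): /m/ precedes the alveolar consonant /s/, so it assimilates in place to [n]. /fumsebuudidoboob/ → funsebuudidoboob.
Rule 3 (intervocalic voicing): no segment meets the environment; /funsebuudidoboob/ is unchanged.
Rule 4 (final devoicing): /b/ is a voiced stop in word-final position, so it devoices to [p]. /funsebuudidoboob/ → funsebuudidoboop.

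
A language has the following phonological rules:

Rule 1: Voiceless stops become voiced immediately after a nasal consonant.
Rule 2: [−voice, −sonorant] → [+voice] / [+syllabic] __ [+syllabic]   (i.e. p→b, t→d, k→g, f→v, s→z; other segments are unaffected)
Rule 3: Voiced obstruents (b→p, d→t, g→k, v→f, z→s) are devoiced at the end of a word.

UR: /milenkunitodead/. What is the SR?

milengunidodeat

Rule 1 (post-nasal voicing): /k/ is a voiceless stop immediately after the nasal /n/, so it voices to [g]. /milenkunitodead/ → milengunitodead.
Rule 2 (intervocalic voicing): /t/ is a voiceless obstruent between vowels /i/ and /o/, so it voices to [d]. /milengunitodead/ → milengunidodead.
Rule 3 (final devoicing): /d/ is a voiced obstruent in word-final position, so it devoices to [t]. /milengunidodead/ → milengunidodeat.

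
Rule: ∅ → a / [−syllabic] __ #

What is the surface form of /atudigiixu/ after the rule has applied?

No segment of /atudigiixu/ meets the structural description of the rule, so the form surfaces unchanged.

atudigiixu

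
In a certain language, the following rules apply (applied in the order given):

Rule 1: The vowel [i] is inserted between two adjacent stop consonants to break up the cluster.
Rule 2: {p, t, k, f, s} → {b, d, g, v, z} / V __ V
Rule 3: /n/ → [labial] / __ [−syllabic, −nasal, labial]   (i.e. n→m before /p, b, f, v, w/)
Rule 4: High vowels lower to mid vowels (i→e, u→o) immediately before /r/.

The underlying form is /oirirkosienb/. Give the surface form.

Rule 1 (stop-cluster i-epenthesis): no segment meets the environment; /oirirkosienb/ is unchanged.
Rule 2 (intervocalic voicing): /s/ is a voiceless obstruent between vowels /o/ and /i/, so it voices to [z]. /oirirkosienb/ → oirirkozienb.
Rule 3 (nasal place assimilation): /n/ precedes the labial consonant /b/, so it assimilates in place to [m]. /oirirkozienb/ → oirirkoziemb.
Rule 4 (pre-rhotic lowering): /i/ is a high vowel immediately before /r/, so it lowers to [e]. /i/ is a high vowel immediately before /r/, so it lowers to [e]. /oirirkoziemb/ → oererkoziemb.

oererkoziemb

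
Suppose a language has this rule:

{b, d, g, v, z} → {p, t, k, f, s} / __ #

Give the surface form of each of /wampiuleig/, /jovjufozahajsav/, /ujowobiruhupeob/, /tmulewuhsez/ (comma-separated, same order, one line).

/wampiuleig/: /g/ is a voiced obstruent in word-final position, so it devoices to [k]. → [wampiuleik].
/jovjufozahajsav/: /v/ is a voiced obstruent in word-final position, so it devoices to [f]. → [jovjufozahajsaf].
/ujowobiruhupeob/: /b/ is a voiced obstruent in word-final position, so it devoices to [p]. → [ujowobiruhupeop].
/tmulewuhsez/: /z/ is a voiced obstruent in word-final position, so it devoices to [s]. → [tmulewuhses].

wampiuleik, jovjufozahajsaf, ujowobiruhupeop, tmulewuhses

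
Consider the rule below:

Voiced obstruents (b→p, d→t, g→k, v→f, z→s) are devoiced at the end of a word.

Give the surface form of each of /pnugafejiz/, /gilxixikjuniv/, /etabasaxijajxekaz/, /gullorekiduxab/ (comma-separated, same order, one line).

/pnugafejiz/: /z/ is a voiced obstruent in word-final position, so it devoices to [s]. → [pnugafejis].
/gilxixikjuniv/: /v/ is a voiced obstruent in word-final position, so it devoices to [f]. → [gilxixikjunif].
/etabasaxijajxekaz/: /z/ is a voiced obstruent in word-final position, so it devoices to [s]. → [etabasaxijajxekas].
/gullorekiduxab/: /b/ is a voiced obstruent in word-final position, so it devoices to [p]. → [gullorekiduxap].

pnugafejis, gilxixikjunif, etabasaxijajxekas, gullorekiduxap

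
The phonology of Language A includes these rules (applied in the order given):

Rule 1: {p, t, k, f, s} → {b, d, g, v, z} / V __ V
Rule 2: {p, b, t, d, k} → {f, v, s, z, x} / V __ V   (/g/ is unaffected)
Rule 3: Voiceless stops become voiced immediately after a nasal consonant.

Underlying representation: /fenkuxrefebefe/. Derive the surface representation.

fenguxreveveve

Rule 1 (intervocalic voicing): /f/ is a voiceless obstruent between vowels /e/ and /e/, so it voices to [v]. /f/ is a voiceless obstruent between vowels /e/ and /e/, so it voices to [v]. /fenkuxrefebefe/ → fenkuxrevebeve.
Rule 2 (intervocalic spirantization): /b/ is a stop between vowels /e/ and /e/, so it spirantizes to the fricative [v]. /fenkuxrevebeve/ → fenkuxreveveve.
Rule 3 (post-nasal voicing): /k/ is a voiceless stop immediately after the nasal /n/, so it voices to [g]. /fenkuxreveveve/ → fenguxreveveve.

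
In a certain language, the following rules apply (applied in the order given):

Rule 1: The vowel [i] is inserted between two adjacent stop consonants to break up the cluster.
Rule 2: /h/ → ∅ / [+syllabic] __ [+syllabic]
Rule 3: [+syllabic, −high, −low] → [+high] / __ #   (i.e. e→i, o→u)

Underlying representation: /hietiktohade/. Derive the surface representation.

Rule 1 (stop-cluster i-epenthesis): /k/ and /t/ form a stop–stop cluster, so [i] is inserted between them. /hietiktohade/ → hietikitohade.
Rule 2 (intervocalic h-deletion): /h/ occurs between vowels /o/ and /a/, so it deletes. /hietikitohade/ → hietikitoade.
Rule 3 (final vowel raising): /e/ is a mid vowel in word-final position, so it raises to [i]. /hietikitoade/ → hietikitoadi.

hietikitoadi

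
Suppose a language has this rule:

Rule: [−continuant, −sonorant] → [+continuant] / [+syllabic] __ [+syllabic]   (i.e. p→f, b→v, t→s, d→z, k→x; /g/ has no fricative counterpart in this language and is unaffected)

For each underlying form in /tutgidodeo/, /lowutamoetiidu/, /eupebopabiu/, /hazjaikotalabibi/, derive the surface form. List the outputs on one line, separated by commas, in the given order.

/tutgidodeo/: /d/ is a stop between vowels /i/ and /o/, so it spirantizes to the fricative [z]. /d/ is a stop between vowels /o/ and /e/, so it spirantizes to the fricative [z]. → [tutgizozeo].
/lowutamoetiidu/: /t/ is a stop between vowels /u/ and /a/, so it spirantizes to the fricative [s]. /t/ is a stop between vowels /e/ and /i/, so it spirantizes to the fricative [s]. /d/ is a stop between vowels /i/ and /u/, so it spirantizes to the fricative [z]. → [lowusamoesiizu].
/eupebopabiu/: /p/ is a stop between vowels /u/ and /e/, so it spirantizes to the fricative [f]. /b/ is a stop between vowels /e/ and /o/, so it spirantizes to the fricative [v]. /p/ is a stop between vowels /o/ and /a/, so it spirantizes to the fricative [f]. /b/ is a stop between vowels /a/ and /i/, so it spirantizes to the fricative [v]. → [eufevofaviu].
/hazjaikotalabibi/: /k/ is a stop between vowels /i/ and /o/, so it spirantizes to the fricative [x]. /t/ is a stop between vowels /o/ and /a/, so it spirantizes to the fricative [s]. /b/ is a stop between vowels /a/ and /i/, so it spirantizes to the fricative [v]. /b/ is a stop between vowels /i/ and /i/, so it spirantizes to the fricative [v]. → [hazjaixosalavivi].

tutgizozeo, lowusamoesiizu, eufevofaviu, hazjaixosalavivi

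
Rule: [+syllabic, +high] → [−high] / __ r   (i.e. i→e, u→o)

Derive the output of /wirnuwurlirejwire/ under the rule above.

wernuworlerejwere

Scanning /wirnuwurlirejwire/: /i/ is a high vowel immediately before /r/, so it lowers to [e]; /u/ at position 5 is not in the conditioning environment; /u/ is a high vowel immediately before /r/, so it lowers to [o]; /i/ is a high vowel immediately before /r/, so it lowers to [e]; /i/ is a high vowel immediately before /r/, so it lowers to [e].
Result: [wernuworlerejwere].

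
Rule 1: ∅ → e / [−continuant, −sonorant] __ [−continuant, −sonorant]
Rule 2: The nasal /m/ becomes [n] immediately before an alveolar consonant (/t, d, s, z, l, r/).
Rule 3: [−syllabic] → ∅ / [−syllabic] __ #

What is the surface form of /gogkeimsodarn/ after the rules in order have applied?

gogekeinsodar

Rule 1 (stop-cluster e-epenthesis): /g/ and /k/ form a stop–stop cluster, so [e] is inserted between them. /gogkeimsodarn/ → gogekeimsodarn.
Rule 2 (nasal place assimilation): /m/ precedes the alveolar consonant /s/, so it assimilates in place to [n]. /gogekeimsodarn/ → gogekeinsodarn.
Rule 3 (final cluster simplification): /n/ is the second consonant of a word-final cluster /rn/, so it deletes. /gogekeinsodarn/ → gogekeinsodar.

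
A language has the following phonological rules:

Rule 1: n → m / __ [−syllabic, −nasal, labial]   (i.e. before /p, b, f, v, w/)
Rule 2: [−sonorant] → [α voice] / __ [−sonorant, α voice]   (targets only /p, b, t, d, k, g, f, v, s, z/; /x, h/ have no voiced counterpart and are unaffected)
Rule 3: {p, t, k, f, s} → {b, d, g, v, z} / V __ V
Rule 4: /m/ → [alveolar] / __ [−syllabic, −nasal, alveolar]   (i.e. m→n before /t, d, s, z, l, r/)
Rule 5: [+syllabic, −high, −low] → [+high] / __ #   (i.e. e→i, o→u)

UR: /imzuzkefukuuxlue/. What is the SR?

Rule 1 (nasal place assimilation): no segment meets the environment; /imzuzkefukuuxlue/ is unchanged.
Rule 2 (regressive voicing assimilation): /z/ precedes the voiceless obstruent /k/, so it devoices to [s] by assimilation. /imzuzkefukuuxlue/ → imzuskefukuuxlue.
Rule 3 (intervocalic voicing): /f/ is a voiceless obstruent between vowels /e/ and /u/, so it voices to [v]. /k/ is a voiceless obstruent between vowels /u/ and /u/, so it voices to [g]. /imzuskefukuuxlue/ → imzuskevuguuxlue.
Rule 4 (nasal place assimilation): /m/ precedes the alveolar consonant /z/, so it assimilates in place to [n]. /imzuskevuguuxlue/ → inzuskevuguuxlue.
Rule 5 (final vowel raising): /e/ is a mid vowel in word-final position, so it raises to [i]. /inzuskevuguuxlue/ → inzuskevuguuxlui.

inzuskevuguuxlui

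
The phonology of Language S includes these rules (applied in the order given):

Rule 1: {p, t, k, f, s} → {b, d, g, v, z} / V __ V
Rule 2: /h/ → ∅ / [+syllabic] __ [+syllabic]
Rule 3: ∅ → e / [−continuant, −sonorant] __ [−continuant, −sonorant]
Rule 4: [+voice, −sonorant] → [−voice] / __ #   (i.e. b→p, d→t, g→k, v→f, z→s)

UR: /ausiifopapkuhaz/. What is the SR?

Rule 1 (intervocalic voicing): /s/ is a voiceless obstruent between vowels /u/ and /i/, so it voices to [z]. /f/ is a voiceless obstruent between vowels /i/ and /o/, so it voices to [v]. /p/ is a voiceless obstruent between vowels /o/ and /a/, so it voices to [b]. /ausiifopapkuhaz/ → auziivobapkuhaz.
Rule 2 (intervocalic h-deletion): /h/ occurs between vowels /u/ and /a/, so it deletes. /auziivobapkuhaz/ → auziivobapkuaz.
Rule 3 (stop-cluster e-epenthesis): /p/ and /k/ form a stop–stop cluster, so [e] is inserted between them. /auziivobapkuaz/ → auziivobapekuaz.
Rule 4 (final devoicing): /z/ is a voiced obstruent in word-final position, so it devoices to [s]. /auziivobapekuaz/ → auziivobapekuas.

auziivobapekuas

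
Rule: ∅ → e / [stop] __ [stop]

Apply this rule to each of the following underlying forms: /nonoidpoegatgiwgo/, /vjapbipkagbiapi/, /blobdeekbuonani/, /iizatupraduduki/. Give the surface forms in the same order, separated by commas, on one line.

nonoidepoegategiwgo, vjapebipekagebiapi, blobedeekebuonani, iizatupraduduki

/nonoidpoegatgiwgo/: /d/ and /p/ form a stop–stop cluster, so [e] is inserted between them. /t/ and /g/ form a stop–stop cluster, so [e] is inserted between them. → [nonoidepoegategiwgo].
/vjapbipkagbiapi/: /p/ and /b/ form a stop–stop cluster, so [e] is inserted between them. /p/ and /k/ form a stop–stop cluster, so [e] is inserted between them. /g/ and /b/ form a stop–stop cluster, so [e] is inserted between them. → [vjapebipekagebiapi].
/blobdeekbuonani/: /b/ and /d/ form a stop–stop cluster, so [e] is inserted between them. /k/ and /b/ form a stop–stop cluster, so [e] is inserted between them. → [blobedeekebuonani].
/iizatupraduduki/: the rule's environment is not met; surfaces unchanged as [iizatupraduduki].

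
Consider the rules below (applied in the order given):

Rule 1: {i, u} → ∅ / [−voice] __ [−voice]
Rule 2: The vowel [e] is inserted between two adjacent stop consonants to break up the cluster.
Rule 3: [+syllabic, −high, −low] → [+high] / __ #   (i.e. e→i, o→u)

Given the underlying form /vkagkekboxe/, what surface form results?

vkagekekeboxi

Rule 1 (high vowel syncope): no segment meets the environment; /vkagkekboxe/ is unchanged.
Rule 2 (stop-cluster e-epenthesis): /g/ and /k/ form a stop–stop cluster, so [e] is inserted between them. /k/ and /b/ form a stop–stop cluster, so [e] is inserted between them. /vkagkekboxe/ → vkagekekeboxe.
Rule 3 (final vowel raising): /e/ is a mid vowel in word-final position, so it raises to [i]. /vkagekekeboxe/ → vkagekekeboxi.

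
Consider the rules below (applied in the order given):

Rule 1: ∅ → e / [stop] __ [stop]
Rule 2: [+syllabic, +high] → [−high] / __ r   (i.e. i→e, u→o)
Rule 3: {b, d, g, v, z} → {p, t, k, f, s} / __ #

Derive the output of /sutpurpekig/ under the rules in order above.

Rule 1 (stop-cluster e-epenthesis): /t/ and /p/ form a stop–stop cluster, so [e] is inserted between them. /sutpurpekig/ → sutepurpekig.
Rule 2 (pre-rhotic lowering): /u/ is a high vowel immediately before /r/, so it lowers to [o]. /sutepurpekig/ → suteporpekig.
Rule 3 (final devoicing): /g/ is a voiced obstruent in word-final position, so it devoices to [k]. /suteporpekig/ → suteporpekik.

suteporpekik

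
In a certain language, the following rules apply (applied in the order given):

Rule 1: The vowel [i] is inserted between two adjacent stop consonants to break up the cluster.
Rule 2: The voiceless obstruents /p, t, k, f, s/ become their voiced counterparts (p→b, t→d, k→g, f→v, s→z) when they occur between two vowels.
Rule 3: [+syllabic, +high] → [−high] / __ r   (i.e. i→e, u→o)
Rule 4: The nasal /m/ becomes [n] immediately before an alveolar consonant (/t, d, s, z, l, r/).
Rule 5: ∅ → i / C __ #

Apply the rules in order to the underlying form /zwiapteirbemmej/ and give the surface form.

Rule 1 (stop-cluster i-epenthesis): /p/ and /t/ form a stop–stop cluster, so [i] is inserted between them. /zwiapteirbemmej/ → zwiapiteirbemmej.
Rule 2 (intervocalic voicing): /p/ is a voiceless obstruent between vowels /a/ and /i/, so it voices to [b]. /t/ is a voiceless obstruent between vowels /i/ and /e/, so it voices to [d]. /zwiapiteirbemmej/ → zwiabideirbemmej.
Rule 3 (pre-rhotic lowering): /i/ is a high vowel immediately before /r/, so it lowers to [e]. /zwiabideirbemmej/ → zwiabideerbemmej.
Rule 4 (nasal place assimilation): no segment meets the environment; /zwiabideerbemmej/ is unchanged.
Rule 5 (final i-epenthesis): the form ends in the consonant /j/, so [i] is inserted word-finally. /zwiabideerbemmej/ → zwiabideerbemmeji.

zwiabideerbemmeji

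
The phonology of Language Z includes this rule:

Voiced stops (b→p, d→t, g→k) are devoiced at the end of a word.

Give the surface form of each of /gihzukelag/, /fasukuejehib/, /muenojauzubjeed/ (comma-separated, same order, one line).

gihzukelak, fasukuejehip, muenojauzubjeet

/gihzukelag/: /g/ is a voiced stop in word-final position, so it devoices to [k]. → [gihzukelak].
/fasukuejehib/: /b/ is a voiced stop in word-final position, so it devoices to [p]. → [fasukuejehip].
/muenojauzubjeed/: /d/ is a voiced stop in word-final position, so it devoices to [t]. → [muenojauzubjeet].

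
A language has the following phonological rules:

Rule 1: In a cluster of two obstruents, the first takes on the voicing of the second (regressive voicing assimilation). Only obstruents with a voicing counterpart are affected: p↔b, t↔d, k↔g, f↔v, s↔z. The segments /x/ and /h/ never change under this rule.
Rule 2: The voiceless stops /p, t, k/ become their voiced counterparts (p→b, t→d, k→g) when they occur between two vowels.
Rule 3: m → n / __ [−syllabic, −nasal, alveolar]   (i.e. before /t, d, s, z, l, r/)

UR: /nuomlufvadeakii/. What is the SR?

nuonluvvadeagii

Rule 1 (regressive voicing assimilation): /f/ precedes the voiced obstruent /v/, so it voices to [v] by assimilation. /nuomlufvadeakii/ → nuomluvvadeakii.
Rule 2 (intervocalic voicing): /k/ is a voiceless stop between vowels /a/ and /i/, so it voices to [g]. /nuomluvvadeakii/ → nuomluvvadeagii.
Rule 3 (nasal place assimilation): /m/ precedes the alveolar consonant /l/, so it assimilates in place to [n]. /nuomluvvadeagii/ → nuonluvvadeagii.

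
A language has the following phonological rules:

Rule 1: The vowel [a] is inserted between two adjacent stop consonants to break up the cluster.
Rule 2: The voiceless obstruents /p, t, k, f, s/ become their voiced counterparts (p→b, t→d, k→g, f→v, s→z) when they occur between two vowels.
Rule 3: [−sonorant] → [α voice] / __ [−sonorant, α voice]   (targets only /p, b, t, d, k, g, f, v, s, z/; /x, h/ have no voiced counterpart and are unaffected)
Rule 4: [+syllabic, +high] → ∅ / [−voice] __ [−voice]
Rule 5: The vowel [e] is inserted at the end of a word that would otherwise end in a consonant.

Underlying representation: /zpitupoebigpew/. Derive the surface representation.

Rule 1 (stop-cluster a-epenthesis): /g/ and /p/ form a stop–stop cluster, so [a] is inserted between them. /zpitupoebigpew/ → zpitupoebigapew.
Rule 2 (intervocalic voicing): /t/ is a voiceless obstruent between vowels /i/ and /u/, so it voices to [d]. /p/ is a voiceless obstruent between vowels /u/ and /o/, so it voices to [b]. /p/ is a voiceless obstruent between vowels /a/ and /e/, so it voices to [b]. /zpitupoebigapew/ → zpiduboebigabew.
Rule 3 (regressive voicing assimilation): /z/ precedes the voiceless obstruent /p/, so it devoices to [s] by assimilation. /zpiduboebigabew/ → spiduboebigabew.
Rule 4 (high vowel syncope): no segment meets the environment; /spiduboebigabew/ is unchanged.
Rule 5 (final e-epenthesis): the form ends in the consonant /w/, so [e] is inserted word-finally. /spiduboebigabew/ → spiduboebigabewe.

spiduboebigabewe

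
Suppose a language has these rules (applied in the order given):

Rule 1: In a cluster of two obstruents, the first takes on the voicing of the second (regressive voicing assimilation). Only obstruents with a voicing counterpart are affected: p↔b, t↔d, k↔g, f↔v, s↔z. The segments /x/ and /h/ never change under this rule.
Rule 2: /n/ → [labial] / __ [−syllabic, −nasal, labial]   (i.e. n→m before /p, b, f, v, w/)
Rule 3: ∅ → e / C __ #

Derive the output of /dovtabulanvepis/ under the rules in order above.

doftabulamvepise

Rule 1 (regressive voicing assimilation): /v/ precedes the voiceless obstruent /t/, so it devoices to [f] by assimilation. /dovtabulanvepis/ → doftabulanvepis.
Rule 2 (nasal place assimilation): /n/ precedes the labial consonant /v/, so it assimilates in place to [m]. /doftabulanvepis/ → doftabulamvepis.
Rule 3 (final e-epenthesis): the form ends in the consonant /s/, so [e] is inserted word-finally. /doftabulamvepis/ → doftabulamvepise.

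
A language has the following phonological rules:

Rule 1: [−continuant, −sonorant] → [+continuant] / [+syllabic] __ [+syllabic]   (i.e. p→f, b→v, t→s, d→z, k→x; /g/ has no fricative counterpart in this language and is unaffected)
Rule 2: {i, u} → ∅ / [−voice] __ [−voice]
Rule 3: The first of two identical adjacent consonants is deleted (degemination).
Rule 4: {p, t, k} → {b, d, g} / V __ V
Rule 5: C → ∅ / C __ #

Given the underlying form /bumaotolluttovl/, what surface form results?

bumaosoludov

Rule 1 (intervocalic spirantization): /t/ is a stop between vowels /o/ and /o/, so it spirantizes to the fricative [s]. /bumaotolluttovl/ → bumaosolluttovl.
Rule 2 (high vowel syncope): no segment meets the environment; /bumaosolluttovl/ is unchanged.
Rule 3 (degemination): /ll/ is a geminate; the first /l/ deletes. /tt/ is a geminate; the first /t/ deletes. /bumaosolluttovl/ → bumaosolutovl.
Rule 4 (intervocalic voicing): /t/ is a voiceless stop between vowels /u/ and /o/, so it voices to [d]. /bumaosolutovl/ → bumaosoludovl.
Rule 5 (final cluster simplification): /l/ is the second consonant of a word-final cluster /vl/, so it deletes. /bumaosoludovl/ → bumaosoludov.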